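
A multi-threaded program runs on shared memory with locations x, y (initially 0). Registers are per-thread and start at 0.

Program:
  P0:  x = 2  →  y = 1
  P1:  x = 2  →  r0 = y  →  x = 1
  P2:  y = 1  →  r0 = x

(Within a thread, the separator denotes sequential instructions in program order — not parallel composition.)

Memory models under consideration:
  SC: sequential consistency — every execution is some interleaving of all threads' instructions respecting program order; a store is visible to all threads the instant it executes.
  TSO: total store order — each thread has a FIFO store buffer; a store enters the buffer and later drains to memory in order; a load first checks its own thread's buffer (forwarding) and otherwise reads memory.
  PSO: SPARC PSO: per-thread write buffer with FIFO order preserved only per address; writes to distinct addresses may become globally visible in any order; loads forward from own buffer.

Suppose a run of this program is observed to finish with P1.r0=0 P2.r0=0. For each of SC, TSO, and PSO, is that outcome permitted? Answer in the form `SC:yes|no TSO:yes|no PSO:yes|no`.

SC:no TSO:yes PSO:yes

outcome vector order: (P1.r0,P2.r0)
SC: 5 outcomes — {0/1, 0/2, 1/0, 1/1, 1/2}
TSO: 6 outcomes — {0/0, 0/1, 0/2, 1/0, 1/1, 1/2}
PSO: 6 outcomes — {0/0, 0/1, 0/2, 1/0, 1/1, 1/2}
target 0/0 ∈ {TSO,PSO}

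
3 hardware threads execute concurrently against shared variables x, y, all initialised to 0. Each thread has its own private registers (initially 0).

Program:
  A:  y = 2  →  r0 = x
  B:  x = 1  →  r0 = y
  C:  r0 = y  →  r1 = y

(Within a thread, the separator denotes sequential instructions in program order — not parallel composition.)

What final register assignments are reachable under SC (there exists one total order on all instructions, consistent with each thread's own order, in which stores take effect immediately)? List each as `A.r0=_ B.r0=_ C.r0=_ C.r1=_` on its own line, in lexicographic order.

A.r0=0 B.r0=2 C.r0=0 C.r1=0
A.r0=0 B.r0=2 C.r0=0 C.r1=2
A.r0=0 B.r0=2 C.r0=2 C.r1=2
A.r0=1 B.r0=0 C.r0=0 C.r1=0
A.r0=1 B.r0=0 C.r0=0 C.r1=2
A.r0=1 B.r0=0 C.r0=2 C.r1=2
A.r0=1 B.r0=2 C.r0=0 C.r1=0
A.r0=1 B.r0=2 C.r0=0 C.r1=2
A.r0=1 B.r0=2 C.r0=2 C.r1=2

outcome vector order: (A.r0,B.r0,C.r0,C.r1)
|SC outcomes| = 9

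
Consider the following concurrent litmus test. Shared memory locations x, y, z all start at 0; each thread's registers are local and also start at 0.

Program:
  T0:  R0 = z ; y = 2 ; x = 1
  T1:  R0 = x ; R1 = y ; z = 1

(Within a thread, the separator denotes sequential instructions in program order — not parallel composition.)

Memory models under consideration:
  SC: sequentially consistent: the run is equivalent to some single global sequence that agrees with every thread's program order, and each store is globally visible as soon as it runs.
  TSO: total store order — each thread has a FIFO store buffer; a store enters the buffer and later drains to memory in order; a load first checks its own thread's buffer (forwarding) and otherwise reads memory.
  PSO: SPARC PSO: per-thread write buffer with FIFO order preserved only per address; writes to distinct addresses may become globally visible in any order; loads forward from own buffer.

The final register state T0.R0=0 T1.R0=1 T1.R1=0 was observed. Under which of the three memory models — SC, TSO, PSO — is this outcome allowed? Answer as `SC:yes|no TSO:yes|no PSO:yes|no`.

SC:no TSO:no PSO:yes

outcome vector order: (T0.R0,T1.R0,T1.R1)
SC (4): 000 002 012 100
TSO (4): 000 002 012 100
PSO (5): 000 002 010 012 100
target 010 ∈ {PSO}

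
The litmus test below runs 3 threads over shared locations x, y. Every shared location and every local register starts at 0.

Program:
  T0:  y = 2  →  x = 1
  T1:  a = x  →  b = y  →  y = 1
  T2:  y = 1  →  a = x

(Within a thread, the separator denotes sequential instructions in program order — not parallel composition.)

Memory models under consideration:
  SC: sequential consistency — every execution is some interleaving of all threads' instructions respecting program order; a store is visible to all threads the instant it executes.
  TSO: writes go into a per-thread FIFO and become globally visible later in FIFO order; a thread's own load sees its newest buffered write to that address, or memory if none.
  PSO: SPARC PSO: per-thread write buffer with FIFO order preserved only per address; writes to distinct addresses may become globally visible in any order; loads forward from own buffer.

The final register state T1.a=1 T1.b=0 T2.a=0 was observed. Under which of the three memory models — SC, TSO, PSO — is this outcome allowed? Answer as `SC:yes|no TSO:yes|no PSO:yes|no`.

SC:no TSO:no PSO:yes

outcome vector order: (T1.a,T1.b,T2.a)
under SC → 0/0/0, 0/0/1, 0/1/0, 0/1/1, 0/2/0, 0/2/1, 1/1/0, 1/1/1, 1/2/0, 1/2/1
under TSO → 0/0/0, 0/0/1, 0/1/0, 0/1/1, 0/2/0, 0/2/1, 1/1/0, 1/1/1, 1/2/0, 1/2/1
under PSO → 0/0/0, 0/0/1, 0/1/0, 0/1/1, 0/2/0, 0/2/1, 1/0/0, 1/0/1, 1/1/0, 1/1/1, 1/2/0, 1/2/1
target 1/0/0 ∈ {PSO}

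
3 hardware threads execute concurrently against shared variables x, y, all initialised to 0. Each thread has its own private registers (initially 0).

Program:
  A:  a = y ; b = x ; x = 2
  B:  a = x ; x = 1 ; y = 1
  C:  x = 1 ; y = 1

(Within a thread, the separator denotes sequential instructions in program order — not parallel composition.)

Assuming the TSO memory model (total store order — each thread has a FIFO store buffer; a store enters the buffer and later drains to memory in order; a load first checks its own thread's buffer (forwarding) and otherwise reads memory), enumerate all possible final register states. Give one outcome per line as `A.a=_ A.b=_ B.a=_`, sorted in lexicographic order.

outcome vector order: (A.a,A.b,B.a)
|TSO outcomes| = 9

A.a=0 A.b=0 B.a=0
A.a=0 A.b=0 B.a=1
A.a=0 A.b=0 B.a=2
A.a=0 A.b=1 B.a=0
A.a=0 A.b=1 B.a=1
A.a=0 A.b=1 B.a=2
A.a=1 A.b=1 B.a=0
A.a=1 A.b=1 B.a=1
A.a=1 A.b=1 B.a=2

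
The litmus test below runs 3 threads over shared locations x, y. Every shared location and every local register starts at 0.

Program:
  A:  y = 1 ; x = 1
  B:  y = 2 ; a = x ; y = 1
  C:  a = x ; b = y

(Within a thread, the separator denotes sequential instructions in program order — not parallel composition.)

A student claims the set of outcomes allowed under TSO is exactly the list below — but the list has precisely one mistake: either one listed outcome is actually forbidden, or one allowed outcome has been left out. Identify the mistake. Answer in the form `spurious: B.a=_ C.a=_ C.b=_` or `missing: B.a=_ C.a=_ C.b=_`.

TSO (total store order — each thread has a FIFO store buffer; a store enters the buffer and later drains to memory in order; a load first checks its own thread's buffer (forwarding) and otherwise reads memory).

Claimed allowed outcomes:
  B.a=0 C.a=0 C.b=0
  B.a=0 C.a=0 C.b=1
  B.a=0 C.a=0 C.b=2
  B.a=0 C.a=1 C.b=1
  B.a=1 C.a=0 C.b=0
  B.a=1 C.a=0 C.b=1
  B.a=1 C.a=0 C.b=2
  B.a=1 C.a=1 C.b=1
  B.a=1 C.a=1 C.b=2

missing: B.a=0 C.a=1 C.b=2

outcome vector order: (B.a,C.a,C.b)
TSO: 10 outcomes — {<0 0 0> <0 0 1> <0 0 2> <0 1 1> <0 1 2> <1 0 0> <1 0 1> <1 0 2> <1 1 1> <1 1 2>}
TSO∖claimed = {<0 1 2>}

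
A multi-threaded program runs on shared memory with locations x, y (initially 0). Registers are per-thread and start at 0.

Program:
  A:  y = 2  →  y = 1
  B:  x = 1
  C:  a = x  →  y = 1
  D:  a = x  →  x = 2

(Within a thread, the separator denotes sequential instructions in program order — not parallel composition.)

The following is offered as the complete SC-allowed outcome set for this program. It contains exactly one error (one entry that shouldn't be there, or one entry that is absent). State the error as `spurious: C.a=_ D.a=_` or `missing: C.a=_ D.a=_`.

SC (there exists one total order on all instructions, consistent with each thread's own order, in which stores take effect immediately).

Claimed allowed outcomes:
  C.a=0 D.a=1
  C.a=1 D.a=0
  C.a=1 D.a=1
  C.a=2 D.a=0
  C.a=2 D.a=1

missing: C.a=0 D.a=0

outcome vector order: (C.a,D.a)
[SC] allowed = {0/0; 0/1; 1/0; 1/1; 2/0; 2/1}
SC∖claimed = {0/0}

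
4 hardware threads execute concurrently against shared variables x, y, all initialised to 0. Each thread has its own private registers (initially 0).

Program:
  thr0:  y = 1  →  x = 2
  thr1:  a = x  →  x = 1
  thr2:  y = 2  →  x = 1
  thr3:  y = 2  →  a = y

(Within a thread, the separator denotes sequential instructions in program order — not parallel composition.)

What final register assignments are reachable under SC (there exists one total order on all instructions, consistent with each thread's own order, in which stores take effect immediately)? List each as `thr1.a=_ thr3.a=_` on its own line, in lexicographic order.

outcome vector order: (thr1.a,thr3.a)
|SC outcomes| = 6

thr1.a=0 thr3.a=1
thr1.a=0 thr3.a=2
thr1.a=1 thr3.a=1
thr1.a=1 thr3.a=2
thr1.a=2 thr3.a=1
thr1.a=2 thr3.a=2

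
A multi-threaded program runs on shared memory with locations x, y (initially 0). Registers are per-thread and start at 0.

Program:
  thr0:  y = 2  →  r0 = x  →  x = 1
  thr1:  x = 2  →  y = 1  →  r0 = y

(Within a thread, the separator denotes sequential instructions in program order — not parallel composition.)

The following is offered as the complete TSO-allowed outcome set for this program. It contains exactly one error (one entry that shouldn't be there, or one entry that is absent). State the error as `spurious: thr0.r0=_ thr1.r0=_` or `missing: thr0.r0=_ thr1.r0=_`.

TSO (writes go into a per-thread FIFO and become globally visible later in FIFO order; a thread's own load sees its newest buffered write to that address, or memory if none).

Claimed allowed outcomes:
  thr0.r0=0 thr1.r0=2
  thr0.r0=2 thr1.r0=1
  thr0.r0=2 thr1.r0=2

missing: thr0.r0=0 thr1.r0=1

outcome vector order: (thr0.r0,thr1.r0)
[TSO] allowed = {0/1 0/2 2/1 2/2}
TSO∖claimed = {0/1}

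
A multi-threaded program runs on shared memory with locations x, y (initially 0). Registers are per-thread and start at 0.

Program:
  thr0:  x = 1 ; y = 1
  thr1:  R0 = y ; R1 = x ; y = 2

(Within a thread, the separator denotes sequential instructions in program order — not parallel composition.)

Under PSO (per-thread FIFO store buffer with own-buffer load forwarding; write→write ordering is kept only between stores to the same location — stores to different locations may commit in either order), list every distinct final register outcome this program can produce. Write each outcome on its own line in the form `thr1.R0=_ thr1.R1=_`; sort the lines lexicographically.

thr1.R0=0 thr1.R1=0
thr1.R0=0 thr1.R1=1
thr1.R0=1 thr1.R1=0
thr1.R0=1 thr1.R1=1

outcome vector order: (thr1.R0,thr1.R1)
|PSO outcomes| = 4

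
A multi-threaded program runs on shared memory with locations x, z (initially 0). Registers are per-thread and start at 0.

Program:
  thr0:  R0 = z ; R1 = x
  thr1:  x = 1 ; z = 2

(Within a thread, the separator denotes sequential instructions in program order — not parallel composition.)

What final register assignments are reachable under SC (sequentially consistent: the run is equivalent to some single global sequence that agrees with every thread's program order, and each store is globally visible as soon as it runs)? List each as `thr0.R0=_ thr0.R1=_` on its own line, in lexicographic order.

outcome vector order: (thr0.R0,thr0.R1)
|SC outcomes| = 3

thr0.R0=0 thr0.R1=0
thr0.R0=0 thr0.R1=1
thr0.R0=2 thr0.R1=1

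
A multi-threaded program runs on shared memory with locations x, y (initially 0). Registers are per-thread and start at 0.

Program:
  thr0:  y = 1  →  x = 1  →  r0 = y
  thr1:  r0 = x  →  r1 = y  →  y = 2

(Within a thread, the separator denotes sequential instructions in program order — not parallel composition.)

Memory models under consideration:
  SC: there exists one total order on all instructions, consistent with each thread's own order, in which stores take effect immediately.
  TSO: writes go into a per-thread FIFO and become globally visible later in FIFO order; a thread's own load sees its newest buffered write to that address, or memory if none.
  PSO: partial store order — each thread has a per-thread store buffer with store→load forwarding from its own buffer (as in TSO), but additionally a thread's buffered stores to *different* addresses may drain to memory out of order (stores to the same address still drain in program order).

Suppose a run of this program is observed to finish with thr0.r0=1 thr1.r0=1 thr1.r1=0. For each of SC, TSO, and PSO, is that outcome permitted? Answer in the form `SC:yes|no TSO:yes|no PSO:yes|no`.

SC:no TSO:no PSO:yes

outcome vector order: (thr0.r0,thr1.r0,thr1.r1)
SC: 6 outcomes — {100, 101, 111, 200, 201, 211}
TSO: 6 outcomes — {100, 101, 111, 200, 201, 211}
PSO: 8 outcomes — {100, 101, 110, 111, 200, 201, 210, 211}
target 110 ∈ {PSO}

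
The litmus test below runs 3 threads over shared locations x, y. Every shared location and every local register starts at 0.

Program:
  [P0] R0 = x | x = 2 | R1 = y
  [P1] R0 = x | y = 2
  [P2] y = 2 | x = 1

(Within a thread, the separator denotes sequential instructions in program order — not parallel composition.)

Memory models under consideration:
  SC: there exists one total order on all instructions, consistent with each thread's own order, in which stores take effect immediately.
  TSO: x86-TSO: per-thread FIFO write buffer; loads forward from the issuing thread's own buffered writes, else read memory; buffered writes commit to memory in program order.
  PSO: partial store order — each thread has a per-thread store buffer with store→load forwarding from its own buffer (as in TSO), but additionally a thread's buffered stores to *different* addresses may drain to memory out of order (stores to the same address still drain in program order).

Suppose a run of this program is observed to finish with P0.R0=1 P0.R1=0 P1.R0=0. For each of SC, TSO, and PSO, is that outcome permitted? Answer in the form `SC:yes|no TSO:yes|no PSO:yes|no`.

outcome vector order: (P0.R0,P0.R1,P1.R0)
[SC] allowed = {<0 0 0>, <0 0 1>, <0 0 2>, <0 2 0>, <0 2 1>, <0 2 2>, <1 2 0>, <1 2 1>, <1 2 2>}
[TSO] allowed = {<0 0 0>, <0 0 1>, <0 0 2>, <0 2 0>, <0 2 1>, <0 2 2>, <1 2 0>, <1 2 1>, <1 2 2>}
[PSO] allowed = {<0 0 0>, <0 0 1>, <0 0 2>, <0 2 0>, <0 2 1>, <0 2 2>, <1 0 0>, <1 0 1>, <1 0 2>, <1 2 0>, <1 2 1>, <1 2 2>}
target <1 0 0> ∈ {PSO}

SC:no TSO:no PSO:yes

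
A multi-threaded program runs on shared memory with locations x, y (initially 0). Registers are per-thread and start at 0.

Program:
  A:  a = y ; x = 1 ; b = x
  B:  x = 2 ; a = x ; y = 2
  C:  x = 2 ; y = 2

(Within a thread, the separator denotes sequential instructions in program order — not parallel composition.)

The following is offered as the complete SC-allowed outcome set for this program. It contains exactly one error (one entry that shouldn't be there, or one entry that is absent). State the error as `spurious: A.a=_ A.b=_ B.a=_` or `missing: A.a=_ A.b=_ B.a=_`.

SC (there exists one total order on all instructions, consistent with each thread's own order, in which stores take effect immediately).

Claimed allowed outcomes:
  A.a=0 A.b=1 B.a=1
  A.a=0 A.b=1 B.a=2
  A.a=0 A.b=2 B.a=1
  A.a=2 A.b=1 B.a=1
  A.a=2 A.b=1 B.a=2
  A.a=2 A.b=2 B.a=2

missing: A.a=0 A.b=2 B.a=2

outcome vector order: (A.a,A.b,B.a)
[SC] allowed = {<0 1 1>; <0 1 2>; <0 2 1>; <0 2 2>; <2 1 1>; <2 1 2>; <2 2 2>}
SC∖claimed = {<0 2 2>}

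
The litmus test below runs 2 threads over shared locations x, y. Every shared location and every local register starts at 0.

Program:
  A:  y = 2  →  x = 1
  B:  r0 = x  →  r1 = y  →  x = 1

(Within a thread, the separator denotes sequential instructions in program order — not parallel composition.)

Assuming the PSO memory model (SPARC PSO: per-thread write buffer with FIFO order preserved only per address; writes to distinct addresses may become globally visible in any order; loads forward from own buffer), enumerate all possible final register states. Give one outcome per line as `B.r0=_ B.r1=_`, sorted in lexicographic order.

B.r0=0 B.r1=0
B.r0=0 B.r1=2
B.r0=1 B.r1=0
B.r0=1 B.r1=2

outcome vector order: (B.r0,B.r1)
|PSO outcomes| = 4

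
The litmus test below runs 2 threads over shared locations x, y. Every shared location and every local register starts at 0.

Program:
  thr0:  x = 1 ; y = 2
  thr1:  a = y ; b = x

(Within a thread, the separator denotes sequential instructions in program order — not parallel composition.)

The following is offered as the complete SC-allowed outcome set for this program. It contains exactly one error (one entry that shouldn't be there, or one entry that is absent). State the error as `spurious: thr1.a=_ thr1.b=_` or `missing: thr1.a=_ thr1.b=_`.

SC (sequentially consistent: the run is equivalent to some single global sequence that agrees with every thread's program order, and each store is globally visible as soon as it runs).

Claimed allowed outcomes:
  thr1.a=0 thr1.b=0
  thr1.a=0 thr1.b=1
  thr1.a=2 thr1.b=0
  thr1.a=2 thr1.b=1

outcome vector order: (thr1.a,thr1.b)
[SC] allowed = {0/0; 0/1; 2/1}
claimed∖SC = {2/0}

spurious: thr1.a=2 thr1.b=0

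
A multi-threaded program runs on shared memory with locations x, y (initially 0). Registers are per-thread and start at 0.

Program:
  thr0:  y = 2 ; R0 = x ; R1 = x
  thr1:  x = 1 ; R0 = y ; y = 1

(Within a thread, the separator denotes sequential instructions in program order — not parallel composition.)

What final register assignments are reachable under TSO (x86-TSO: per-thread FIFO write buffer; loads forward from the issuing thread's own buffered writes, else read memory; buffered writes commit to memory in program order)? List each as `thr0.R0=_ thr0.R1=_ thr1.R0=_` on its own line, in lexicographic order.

thr0.R0=0 thr0.R1=0 thr1.R0=0
thr0.R0=0 thr0.R1=0 thr1.R0=2
thr0.R0=0 thr0.R1=1 thr1.R0=0
thr0.R0=0 thr0.R1=1 thr1.R0=2
thr0.R0=1 thr0.R1=1 thr1.R0=0
thr0.R0=1 thr0.R1=1 thr1.R0=2

outcome vector order: (thr0.R0,thr0.R1,thr1.R0)
|TSO outcomes| = 6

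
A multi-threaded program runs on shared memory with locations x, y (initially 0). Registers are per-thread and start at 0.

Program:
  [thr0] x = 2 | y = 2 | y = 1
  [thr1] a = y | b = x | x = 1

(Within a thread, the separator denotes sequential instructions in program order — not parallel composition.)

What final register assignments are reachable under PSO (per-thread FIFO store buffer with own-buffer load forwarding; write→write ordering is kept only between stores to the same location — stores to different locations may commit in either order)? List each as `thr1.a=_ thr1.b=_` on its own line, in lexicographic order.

outcome vector order: (thr1.a,thr1.b)
|PSO outcomes| = 6

thr1.a=0 thr1.b=0
thr1.a=0 thr1.b=2
thr1.a=1 thr1.b=0
thr1.a=1 thr1.b=2
thr1.a=2 thr1.b=0
thr1.a=2 thr1.b=2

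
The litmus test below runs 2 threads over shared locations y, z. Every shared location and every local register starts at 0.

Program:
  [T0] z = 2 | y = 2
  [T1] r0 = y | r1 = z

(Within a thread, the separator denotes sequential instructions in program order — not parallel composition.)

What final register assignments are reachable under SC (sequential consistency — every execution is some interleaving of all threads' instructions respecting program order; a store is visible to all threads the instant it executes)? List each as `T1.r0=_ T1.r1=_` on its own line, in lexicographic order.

T1.r0=0 T1.r1=0
T1.r0=0 T1.r1=2
T1.r0=2 T1.r1=2

outcome vector order: (T1.r0,T1.r1)
|SC outcomes| = 3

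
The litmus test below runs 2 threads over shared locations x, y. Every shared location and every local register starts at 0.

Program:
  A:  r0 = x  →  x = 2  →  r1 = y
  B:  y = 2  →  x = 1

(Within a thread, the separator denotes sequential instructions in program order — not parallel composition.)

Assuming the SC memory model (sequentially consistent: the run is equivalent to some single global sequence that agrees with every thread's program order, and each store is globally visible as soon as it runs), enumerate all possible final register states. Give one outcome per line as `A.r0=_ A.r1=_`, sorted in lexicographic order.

outcome vector order: (A.r0,A.r1)
|SC outcomes| = 3

A.r0=0 A.r1=0
A.r0=0 A.r1=2
A.r0=1 A.r1=2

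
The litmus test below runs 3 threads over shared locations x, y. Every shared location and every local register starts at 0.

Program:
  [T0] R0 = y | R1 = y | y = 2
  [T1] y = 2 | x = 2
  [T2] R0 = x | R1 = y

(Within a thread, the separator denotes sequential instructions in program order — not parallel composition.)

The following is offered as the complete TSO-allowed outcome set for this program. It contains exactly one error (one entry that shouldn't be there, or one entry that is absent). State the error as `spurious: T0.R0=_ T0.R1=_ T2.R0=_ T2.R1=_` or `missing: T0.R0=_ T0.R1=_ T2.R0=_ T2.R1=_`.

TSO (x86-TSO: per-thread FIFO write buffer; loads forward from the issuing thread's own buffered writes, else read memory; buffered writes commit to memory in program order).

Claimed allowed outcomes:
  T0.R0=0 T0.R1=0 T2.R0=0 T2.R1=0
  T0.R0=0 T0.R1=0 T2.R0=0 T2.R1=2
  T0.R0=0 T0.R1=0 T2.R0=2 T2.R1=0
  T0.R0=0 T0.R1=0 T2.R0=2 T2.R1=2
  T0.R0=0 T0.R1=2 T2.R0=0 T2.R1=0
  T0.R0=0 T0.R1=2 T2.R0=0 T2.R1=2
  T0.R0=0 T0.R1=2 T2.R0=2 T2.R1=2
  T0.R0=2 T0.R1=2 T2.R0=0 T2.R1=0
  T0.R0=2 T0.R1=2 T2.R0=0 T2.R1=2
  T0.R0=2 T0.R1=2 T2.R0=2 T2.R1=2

outcome vector order: (T0.R0,T0.R1,T2.R0,T2.R1)
TSO: 9 outcomes — {(0,0,0,0) (0,0,0,2) (0,0,2,2) (0,2,0,0) (0,2,0,2) (0,2,2,2) (2,2,0,0) (2,2,0,2) (2,2,2,2)}
claimed∖TSO = {(0,0,2,0)}

spurious: T0.R0=0 T0.R1=0 T2.R0=2 T2.R1=0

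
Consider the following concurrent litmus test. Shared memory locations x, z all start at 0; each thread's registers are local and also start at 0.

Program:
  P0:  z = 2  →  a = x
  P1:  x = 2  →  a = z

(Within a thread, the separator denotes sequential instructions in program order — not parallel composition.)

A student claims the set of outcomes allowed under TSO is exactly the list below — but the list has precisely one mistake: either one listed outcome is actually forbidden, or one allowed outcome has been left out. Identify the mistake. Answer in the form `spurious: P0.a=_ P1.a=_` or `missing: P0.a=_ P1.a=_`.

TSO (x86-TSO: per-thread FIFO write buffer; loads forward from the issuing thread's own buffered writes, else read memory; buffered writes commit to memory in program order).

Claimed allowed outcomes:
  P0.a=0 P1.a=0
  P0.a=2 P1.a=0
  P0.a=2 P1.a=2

outcome vector order: (P0.a,P1.a)
TSO (4): <0 0> <0 2> <2 0> <2 2>
TSO∖claimed = {<0 2>}

missing: P0.a=0 P1.a=2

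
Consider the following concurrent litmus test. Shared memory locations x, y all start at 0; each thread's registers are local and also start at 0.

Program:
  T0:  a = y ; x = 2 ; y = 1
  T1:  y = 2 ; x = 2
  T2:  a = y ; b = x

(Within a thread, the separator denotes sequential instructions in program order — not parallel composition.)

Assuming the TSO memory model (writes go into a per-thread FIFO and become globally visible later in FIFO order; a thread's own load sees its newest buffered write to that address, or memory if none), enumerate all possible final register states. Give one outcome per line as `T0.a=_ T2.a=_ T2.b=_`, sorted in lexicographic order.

T0.a=0 T2.a=0 T2.b=0
T0.a=0 T2.a=0 T2.b=2
T0.a=0 T2.a=1 T2.b=2
T0.a=0 T2.a=2 T2.b=0
T0.a=0 T2.a=2 T2.b=2
T0.a=2 T2.a=0 T2.b=0
T0.a=2 T2.a=0 T2.b=2
T0.a=2 T2.a=1 T2.b=2
T0.a=2 T2.a=2 T2.b=0
T0.a=2 T2.a=2 T2.b=2

outcome vector order: (T0.a,T2.a,T2.b)
|TSO outcomes| = 10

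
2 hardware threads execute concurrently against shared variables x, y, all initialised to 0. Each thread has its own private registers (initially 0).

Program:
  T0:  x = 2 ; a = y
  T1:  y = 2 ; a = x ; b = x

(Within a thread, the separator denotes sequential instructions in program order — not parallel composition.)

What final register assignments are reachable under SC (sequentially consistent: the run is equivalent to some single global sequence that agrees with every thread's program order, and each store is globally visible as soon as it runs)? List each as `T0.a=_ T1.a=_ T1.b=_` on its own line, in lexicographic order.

T0.a=0 T1.a=2 T1.b=2
T0.a=2 T1.a=0 T1.b=0
T0.a=2 T1.a=0 T1.b=2
T0.a=2 T1.a=2 T1.b=2

outcome vector order: (T0.a,T1.a,T1.b)
|SC outcomes| = 4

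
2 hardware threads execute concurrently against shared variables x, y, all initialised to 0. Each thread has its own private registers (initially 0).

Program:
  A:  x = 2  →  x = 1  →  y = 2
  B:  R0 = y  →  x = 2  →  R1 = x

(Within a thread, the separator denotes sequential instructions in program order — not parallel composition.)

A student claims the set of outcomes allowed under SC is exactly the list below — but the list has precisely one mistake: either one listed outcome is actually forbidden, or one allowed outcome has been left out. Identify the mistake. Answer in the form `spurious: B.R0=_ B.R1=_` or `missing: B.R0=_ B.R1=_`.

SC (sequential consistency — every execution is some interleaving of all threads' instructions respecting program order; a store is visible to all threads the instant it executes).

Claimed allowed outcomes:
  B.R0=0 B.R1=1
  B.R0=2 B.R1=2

outcome vector order: (B.R0,B.R1)
SC: 3 outcomes — {(0,1); (0,2); (2,2)}
SC∖claimed = {(0,2)}

missing: B.R0=0 B.R1=2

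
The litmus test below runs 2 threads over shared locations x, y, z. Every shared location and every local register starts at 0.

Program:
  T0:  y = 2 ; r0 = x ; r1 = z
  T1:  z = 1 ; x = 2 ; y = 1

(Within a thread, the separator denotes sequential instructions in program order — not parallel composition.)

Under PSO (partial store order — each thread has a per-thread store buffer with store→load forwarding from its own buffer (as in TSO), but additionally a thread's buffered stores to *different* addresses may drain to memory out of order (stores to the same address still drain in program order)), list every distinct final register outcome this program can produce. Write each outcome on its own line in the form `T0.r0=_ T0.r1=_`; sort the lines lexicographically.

outcome vector order: (T0.r0,T0.r1)
|PSO outcomes| = 4

T0.r0=0 T0.r1=0
T0.r0=0 T0.r1=1
T0.r0=2 T0.r1=0
T0.r0=2 T0.r1=1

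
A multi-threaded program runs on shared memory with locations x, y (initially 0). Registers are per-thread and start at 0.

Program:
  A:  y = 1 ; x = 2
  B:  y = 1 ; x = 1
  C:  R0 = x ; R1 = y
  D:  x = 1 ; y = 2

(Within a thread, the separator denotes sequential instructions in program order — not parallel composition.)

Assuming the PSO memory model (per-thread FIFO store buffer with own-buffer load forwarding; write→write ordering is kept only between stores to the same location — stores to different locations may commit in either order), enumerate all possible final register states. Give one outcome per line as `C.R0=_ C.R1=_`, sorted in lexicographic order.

outcome vector order: (C.R0,C.R1)
|PSO outcomes| = 9

C.R0=0 C.R1=0
C.R0=0 C.R1=1
C.R0=0 C.R1=2
C.R0=1 C.R1=0
C.R0=1 C.R1=1
C.R0=1 C.R1=2
C.R0=2 C.R1=0
C.R0=2 C.R1=1
C.R0=2 C.R1=2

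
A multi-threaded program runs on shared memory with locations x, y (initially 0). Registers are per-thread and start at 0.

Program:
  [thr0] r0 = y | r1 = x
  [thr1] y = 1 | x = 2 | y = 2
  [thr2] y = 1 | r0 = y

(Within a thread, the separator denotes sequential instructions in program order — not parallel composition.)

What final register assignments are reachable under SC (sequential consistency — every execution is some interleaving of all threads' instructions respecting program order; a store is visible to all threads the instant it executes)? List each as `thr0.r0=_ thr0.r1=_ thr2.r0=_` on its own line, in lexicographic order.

thr0.r0=0 thr0.r1=0 thr2.r0=1
thr0.r0=0 thr0.r1=0 thr2.r0=2
thr0.r0=0 thr0.r1=2 thr2.r0=1
thr0.r0=0 thr0.r1=2 thr2.r0=2
thr0.r0=1 thr0.r1=0 thr2.r0=1
thr0.r0=1 thr0.r1=0 thr2.r0=2
thr0.r0=1 thr0.r1=2 thr2.r0=1
thr0.r0=1 thr0.r1=2 thr2.r0=2
thr0.r0=2 thr0.r1=2 thr2.r0=1
thr0.r0=2 thr0.r1=2 thr2.r0=2

outcome vector order: (thr0.r0,thr0.r1,thr2.r0)
|SC outcomes| = 10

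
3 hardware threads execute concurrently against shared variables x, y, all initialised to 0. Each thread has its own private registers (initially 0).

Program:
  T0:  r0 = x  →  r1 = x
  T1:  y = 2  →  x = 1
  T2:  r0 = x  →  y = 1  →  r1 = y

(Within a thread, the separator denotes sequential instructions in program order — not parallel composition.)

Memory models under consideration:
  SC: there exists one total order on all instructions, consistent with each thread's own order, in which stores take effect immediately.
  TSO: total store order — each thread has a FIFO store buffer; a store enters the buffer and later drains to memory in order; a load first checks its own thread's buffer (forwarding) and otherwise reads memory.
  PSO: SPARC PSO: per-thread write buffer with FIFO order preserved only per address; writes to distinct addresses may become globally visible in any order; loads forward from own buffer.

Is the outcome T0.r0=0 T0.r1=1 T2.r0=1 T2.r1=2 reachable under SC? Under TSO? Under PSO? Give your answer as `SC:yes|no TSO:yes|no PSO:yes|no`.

outcome vector order: (T0.r0,T0.r1,T2.r0,T2.r1)
SC: 9 outcomes — {(0,0,0,1), (0,0,0,2), (0,0,1,1), (0,1,0,1), (0,1,0,2), (0,1,1,1), (1,1,0,1), (1,1,0,2), (1,1,1,1)}
TSO: 9 outcomes — {(0,0,0,1), (0,0,0,2), (0,0,1,1), (0,1,0,1), (0,1,0,2), (0,1,1,1), (1,1,0,1), (1,1,0,2), (1,1,1,1)}
PSO: 12 outcomes — {(0,0,0,1), (0,0,0,2), (0,0,1,1), (0,0,1,2), (0,1,0,1), (0,1,0,2), (0,1,1,1), (0,1,1,2), (1,1,0,1), (1,1,0,2), (1,1,1,1), (1,1,1,2)}
target (0,1,1,2) ∈ {PSO}

SC:no TSO:no PSO:yes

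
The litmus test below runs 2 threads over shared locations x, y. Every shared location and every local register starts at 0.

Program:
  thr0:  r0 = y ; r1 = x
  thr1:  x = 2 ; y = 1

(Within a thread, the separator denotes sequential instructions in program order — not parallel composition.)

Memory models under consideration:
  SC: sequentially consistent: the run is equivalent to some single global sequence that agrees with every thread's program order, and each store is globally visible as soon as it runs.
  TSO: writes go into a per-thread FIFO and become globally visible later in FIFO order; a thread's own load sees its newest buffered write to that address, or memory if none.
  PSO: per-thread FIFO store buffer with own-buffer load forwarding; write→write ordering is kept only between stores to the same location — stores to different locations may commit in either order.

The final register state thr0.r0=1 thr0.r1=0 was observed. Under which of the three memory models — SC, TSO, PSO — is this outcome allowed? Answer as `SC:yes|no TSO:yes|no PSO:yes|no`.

outcome vector order: (thr0.r0,thr0.r1)
SC: 3 outcomes — {00, 02, 12}
TSO: 3 outcomes — {00, 02, 12}
PSO: 4 outcomes — {00, 02, 10, 12}
target 10 ∈ {PSO}

SC:no TSO:no PSO:yes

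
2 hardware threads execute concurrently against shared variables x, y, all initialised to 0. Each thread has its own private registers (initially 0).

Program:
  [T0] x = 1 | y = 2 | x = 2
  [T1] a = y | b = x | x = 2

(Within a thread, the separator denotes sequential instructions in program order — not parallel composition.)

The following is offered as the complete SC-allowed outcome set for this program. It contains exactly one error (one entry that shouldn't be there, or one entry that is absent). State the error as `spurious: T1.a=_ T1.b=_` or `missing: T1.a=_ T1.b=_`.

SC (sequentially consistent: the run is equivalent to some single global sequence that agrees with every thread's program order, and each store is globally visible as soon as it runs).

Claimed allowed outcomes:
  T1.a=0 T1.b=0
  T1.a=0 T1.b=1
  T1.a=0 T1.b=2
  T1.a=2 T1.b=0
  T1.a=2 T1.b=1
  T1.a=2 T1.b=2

spurious: T1.a=2 T1.b=0

outcome vector order: (T1.a,T1.b)
[SC] allowed = {0/0 0/1 0/2 2/1 2/2}
claimed∖SC = {2/0}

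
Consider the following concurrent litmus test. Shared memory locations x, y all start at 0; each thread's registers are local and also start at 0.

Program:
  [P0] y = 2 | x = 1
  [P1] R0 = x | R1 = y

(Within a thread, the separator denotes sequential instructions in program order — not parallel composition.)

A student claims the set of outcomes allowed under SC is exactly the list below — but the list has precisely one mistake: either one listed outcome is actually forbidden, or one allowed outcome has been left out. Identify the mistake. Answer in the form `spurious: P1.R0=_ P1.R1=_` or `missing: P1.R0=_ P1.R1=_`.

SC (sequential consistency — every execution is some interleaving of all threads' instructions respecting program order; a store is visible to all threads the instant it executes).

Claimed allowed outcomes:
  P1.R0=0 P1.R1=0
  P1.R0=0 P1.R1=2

missing: P1.R0=1 P1.R1=2

outcome vector order: (P1.R0,P1.R1)
SC: 3 outcomes — {0/0, 0/2, 1/2}
SC∖claimed = {1/2}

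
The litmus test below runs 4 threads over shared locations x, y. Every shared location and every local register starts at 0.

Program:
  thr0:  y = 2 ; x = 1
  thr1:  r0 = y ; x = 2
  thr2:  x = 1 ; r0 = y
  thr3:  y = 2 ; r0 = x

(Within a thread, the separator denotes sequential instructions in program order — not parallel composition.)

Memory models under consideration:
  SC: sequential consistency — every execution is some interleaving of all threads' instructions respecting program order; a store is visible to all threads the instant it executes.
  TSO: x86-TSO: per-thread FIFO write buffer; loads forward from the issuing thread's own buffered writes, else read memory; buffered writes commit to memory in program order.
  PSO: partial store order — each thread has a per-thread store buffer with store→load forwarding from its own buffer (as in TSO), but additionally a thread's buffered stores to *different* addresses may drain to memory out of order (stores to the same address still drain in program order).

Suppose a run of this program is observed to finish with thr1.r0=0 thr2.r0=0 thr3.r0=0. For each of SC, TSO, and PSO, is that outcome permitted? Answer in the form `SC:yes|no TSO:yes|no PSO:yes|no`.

outcome vector order: (thr1.r0,thr2.r0,thr3.r0)
under SC → <0 0 1> <0 0 2> <0 2 0> <0 2 1> <0 2 2> <2 0 1> <2 0 2> <2 2 0> <2 2 1> <2 2 2>
under TSO → <0 0 0> <0 0 1> <0 0 2> <0 2 0> <0 2 1> <0 2 2> <2 0 0> <2 0 1> <2 0 2> <2 2 0> <2 2 1> <2 2 2>
under PSO → <0 0 0> <0 0 1> <0 0 2> <0 2 0> <0 2 1> <0 2 2> <2 0 0> <2 0 1> <2 0 2> <2 2 0> <2 2 1> <2 2 2>
target <0 0 0> ∈ {TSO,PSO}

SC:no TSO:yes PSO:yes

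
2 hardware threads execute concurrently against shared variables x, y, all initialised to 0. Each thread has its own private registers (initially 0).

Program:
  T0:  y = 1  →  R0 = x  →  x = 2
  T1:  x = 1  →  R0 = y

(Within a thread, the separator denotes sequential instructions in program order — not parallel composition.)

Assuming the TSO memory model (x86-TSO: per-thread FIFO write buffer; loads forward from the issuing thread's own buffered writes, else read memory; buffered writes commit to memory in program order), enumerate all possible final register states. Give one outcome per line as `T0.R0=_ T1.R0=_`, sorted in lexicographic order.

T0.R0=0 T1.R0=0
T0.R0=0 T1.R0=1
T0.R0=1 T1.R0=0
T0.R0=1 T1.R0=1

outcome vector order: (T0.R0,T1.R0)
|TSO outcomes| = 4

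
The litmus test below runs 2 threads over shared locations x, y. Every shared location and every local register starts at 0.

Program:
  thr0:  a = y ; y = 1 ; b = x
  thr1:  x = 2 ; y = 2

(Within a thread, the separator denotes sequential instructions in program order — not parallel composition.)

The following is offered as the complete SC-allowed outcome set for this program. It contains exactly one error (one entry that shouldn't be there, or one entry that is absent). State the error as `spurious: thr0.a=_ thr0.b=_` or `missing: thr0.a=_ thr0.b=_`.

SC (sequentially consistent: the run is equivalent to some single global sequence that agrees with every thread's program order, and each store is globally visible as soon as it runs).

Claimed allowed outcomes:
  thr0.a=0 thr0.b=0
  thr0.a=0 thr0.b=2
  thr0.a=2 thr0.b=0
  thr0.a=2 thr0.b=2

outcome vector order: (thr0.a,thr0.b)
SC (3): (0,0); (0,2); (2,2)
claimed∖SC = {(2,0)}

spurious: thr0.a=2 thr0.b=0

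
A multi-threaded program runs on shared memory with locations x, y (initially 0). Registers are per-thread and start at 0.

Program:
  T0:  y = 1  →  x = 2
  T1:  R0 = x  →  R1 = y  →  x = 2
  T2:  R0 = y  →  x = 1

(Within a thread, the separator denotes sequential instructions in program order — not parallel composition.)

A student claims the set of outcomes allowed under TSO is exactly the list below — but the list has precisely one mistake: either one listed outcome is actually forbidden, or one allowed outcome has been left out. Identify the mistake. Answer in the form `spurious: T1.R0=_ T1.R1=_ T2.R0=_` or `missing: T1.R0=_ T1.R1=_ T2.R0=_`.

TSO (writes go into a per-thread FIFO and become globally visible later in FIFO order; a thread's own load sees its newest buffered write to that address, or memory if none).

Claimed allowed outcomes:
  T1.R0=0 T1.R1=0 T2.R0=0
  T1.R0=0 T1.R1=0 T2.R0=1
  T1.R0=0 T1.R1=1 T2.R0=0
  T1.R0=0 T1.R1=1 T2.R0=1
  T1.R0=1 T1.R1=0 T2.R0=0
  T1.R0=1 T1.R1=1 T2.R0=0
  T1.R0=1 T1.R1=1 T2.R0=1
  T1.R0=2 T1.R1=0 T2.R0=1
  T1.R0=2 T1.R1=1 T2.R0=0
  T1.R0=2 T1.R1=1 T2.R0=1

outcome vector order: (T1.R0,T1.R1,T2.R0)
TSO (9): (0,0,0), (0,0,1), (0,1,0), (0,1,1), (1,0,0), (1,1,0), (1,1,1), (2,1,0), (2,1,1)
claimed∖TSO = {(2,0,1)}

spurious: T1.R0=2 T1.R1=0 T2.R0=1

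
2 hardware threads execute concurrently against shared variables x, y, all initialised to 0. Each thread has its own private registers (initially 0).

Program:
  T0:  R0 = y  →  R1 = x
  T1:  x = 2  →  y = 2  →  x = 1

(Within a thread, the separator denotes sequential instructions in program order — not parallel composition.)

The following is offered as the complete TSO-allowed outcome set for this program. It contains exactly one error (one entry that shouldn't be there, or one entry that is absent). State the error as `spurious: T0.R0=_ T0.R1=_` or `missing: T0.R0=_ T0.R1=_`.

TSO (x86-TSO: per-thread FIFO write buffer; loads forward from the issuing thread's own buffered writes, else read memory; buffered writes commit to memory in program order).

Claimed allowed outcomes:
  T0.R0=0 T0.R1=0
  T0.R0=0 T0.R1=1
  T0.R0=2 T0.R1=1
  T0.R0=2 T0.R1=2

missing: T0.R0=0 T0.R1=2

outcome vector order: (T0.R0,T0.R1)
under TSO → 00, 01, 02, 21, 22
TSO∖claimed = {02}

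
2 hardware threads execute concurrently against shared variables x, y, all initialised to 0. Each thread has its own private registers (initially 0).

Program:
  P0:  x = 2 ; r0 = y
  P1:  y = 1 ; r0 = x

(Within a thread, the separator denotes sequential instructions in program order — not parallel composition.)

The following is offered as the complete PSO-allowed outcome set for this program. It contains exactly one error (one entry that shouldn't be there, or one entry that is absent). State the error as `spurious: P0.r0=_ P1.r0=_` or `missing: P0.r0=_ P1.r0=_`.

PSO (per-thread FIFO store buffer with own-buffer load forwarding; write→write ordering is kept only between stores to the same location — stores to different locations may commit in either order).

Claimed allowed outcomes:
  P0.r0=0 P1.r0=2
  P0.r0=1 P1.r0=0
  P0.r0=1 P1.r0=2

missing: P0.r0=0 P1.r0=0

outcome vector order: (P0.r0,P1.r0)
under PSO → <0 0>; <0 2>; <1 0>; <1 2>
PSO∖claimed = {<0 0>}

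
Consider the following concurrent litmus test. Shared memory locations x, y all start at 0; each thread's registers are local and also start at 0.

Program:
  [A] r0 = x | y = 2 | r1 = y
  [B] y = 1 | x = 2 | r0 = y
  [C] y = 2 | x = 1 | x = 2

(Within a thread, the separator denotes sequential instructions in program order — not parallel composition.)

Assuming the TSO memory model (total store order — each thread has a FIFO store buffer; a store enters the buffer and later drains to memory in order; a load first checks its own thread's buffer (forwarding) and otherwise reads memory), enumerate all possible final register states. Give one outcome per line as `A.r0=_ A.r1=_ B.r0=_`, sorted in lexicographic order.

A.r0=0 A.r1=1 B.r0=1
A.r0=0 A.r1=1 B.r0=2
A.r0=0 A.r1=2 B.r0=1
A.r0=0 A.r1=2 B.r0=2
A.r0=1 A.r1=1 B.r0=1
A.r0=1 A.r1=2 B.r0=1
A.r0=1 A.r1=2 B.r0=2
A.r0=2 A.r1=1 B.r0=1
A.r0=2 A.r1=2 B.r0=1
A.r0=2 A.r1=2 B.r0=2

outcome vector order: (A.r0,A.r1,B.r0)
|TSO outcomes| = 10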